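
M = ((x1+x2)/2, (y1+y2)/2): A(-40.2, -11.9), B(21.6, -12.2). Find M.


Mx = (-40.2 + 21.6)/2 = -18.6/2 = -9.3000
My = (-11.9 - 12.2)/2 = -24.1/2 = -12.0500

(-9.3000, -12.0500)


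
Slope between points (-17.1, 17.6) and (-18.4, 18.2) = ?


dy = 18.2 - 17.6 = 0.6
dx = -18.4 + 17.1 = -1.3
m = 0.6/(-1.3) = -0.4615

m = -0.4615


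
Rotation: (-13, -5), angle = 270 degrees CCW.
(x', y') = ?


cos(270) = 0, sin(270) = -1
x' = -13*0 + 5*(-1) = -5
y' = -13*(-1) - 5*0 = 13

(-5, 13)


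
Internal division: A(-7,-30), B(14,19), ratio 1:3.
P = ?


Px = (1*14 + 3*(-7))/4 = -7/4 = -1.7500
Py = (1*19 + 3*(-30))/4 = -71/4 = -17.7500

P = (-1.7500, -17.7500)


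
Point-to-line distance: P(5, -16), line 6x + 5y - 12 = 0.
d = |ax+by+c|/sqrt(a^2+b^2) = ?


|6*5 + 5*(-16) - 12| = |-62| = 62
sqrt(36 + 25) = sqrt(61) = 7.8102
d = 62/sqrt(61) = 7.9383

7.9383


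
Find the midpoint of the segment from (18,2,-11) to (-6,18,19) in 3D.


Mx = (18- 6)/2 = 6.0000
My = (2+18)/2 = 10.0000
Mz = (-11+19)/2 = 4.0000

M = (6.0000, 10.0000, 4.0000)


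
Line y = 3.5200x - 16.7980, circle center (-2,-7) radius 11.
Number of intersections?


Substitute y = 3.5200x - 16.7980: (x+ 2)^2 + (3.5200x- 16.7980+ 7)^2 = 121
Expand to Ax^2 + Bx + C = 0, where b-k = -9.798
A = 1+m^2 = 13.3904
B = 2(m(b-k) - h) = 2(3.5200*(-9.798) + 2) = -64.97792
C = h^2 + (b-k)^2 - r^2 = 4 + 96.000804 - 121 = -20.999196
disc = B^2-4AC = 4222.1301 + 1124.7505 = 5346.8806
disc > 0

2 intersection points


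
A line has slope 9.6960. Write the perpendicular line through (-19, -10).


Perpendicular slope = -1/m1 = -1/9.6960 = -0.1031
b2 = y0 - m2*x0 = -10 - 19/9.6960 = -10 - 1.9596 = -11.9596

y = -0.1031x - 11.9596


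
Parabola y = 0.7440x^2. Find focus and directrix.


a = 0.7440
1/(4a) = 0.3360
Focus = (0, 0.3360)
Directrix: y = -0.3360

Focus = (0, 0.3360), Directrix: y = -0.3360


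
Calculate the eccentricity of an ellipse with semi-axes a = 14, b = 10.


c = sqrt(196-100) = sqrt(96) = 9.7980
e = c/a = sqrt(96)/14 = 0.6999

e = 0.6999


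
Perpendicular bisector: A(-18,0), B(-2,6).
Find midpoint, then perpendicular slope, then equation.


Midpoint = (-10, 3)
Slope of AB = dy/dx = 6/16 = 0.3750
Perp slope = -dx/dy = -16/6 = -2.6667
b = My - (perp slope)*Mx = 3 + (16*(-10))/6 = 3 - 26.6667 = -23.6667

y = -2.6667x - 23.6667


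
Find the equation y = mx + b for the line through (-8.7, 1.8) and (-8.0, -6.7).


m = (-8.5)/(0.7) = -12.1429
b = y1 - m*x1 = 1.8 - (-8.5*(-8.7))/(0.7) = 1.8 - 105.6429 = -103.8429

y = -12.1429x - 103.8429


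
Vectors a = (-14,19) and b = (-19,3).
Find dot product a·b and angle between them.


a·b = -14*(-19) + 19*3 = 266 + 57 = 323
|a| = sqrt(196+361) = 23.6008
|b| = sqrt(361+9) = 19.2354
cos(theta) = 323/(sqrt(557)*sqrt(370)) = 323/sqrt(206090) = 0.711499
theta = arccos(323/sqrt(206090)) = 44.6430 degrees

a·b = 323, theta = 44.6430 deg


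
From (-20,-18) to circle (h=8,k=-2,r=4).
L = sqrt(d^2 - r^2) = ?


d = sqrt((-20-8)^2 + (-18+ 2)^2) = sqrt(784+256) = 32.2490
L = sqrt(1040.0000 - 16) = sqrt(1024.0000) = 32.0000

32.0000


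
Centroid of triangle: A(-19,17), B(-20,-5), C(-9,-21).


Gx = (-19- 20- 9)/3 = -48/3 = -16.0000
Gy = (17- 5- 21)/3 = -9/3 = -3.0000

G = (-16.0000, -3.0000)


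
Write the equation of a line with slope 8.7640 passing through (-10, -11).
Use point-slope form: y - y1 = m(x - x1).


y + 11 = 8.7640(x + 10)
y = 8.7640x - 11 - 8.7640*(-10)
y = 8.7640x + 76.6400

y = 8.7640x + 76.6400


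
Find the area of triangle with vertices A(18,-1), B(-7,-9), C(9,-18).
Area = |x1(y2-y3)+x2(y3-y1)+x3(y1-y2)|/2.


18*(-9+ 18) = 162
-7*(-18+ 1) = 119
9*(-1+ 9) = 72
sum = 353
Area = |353|/2 = 176.5000

176.5000 sq units


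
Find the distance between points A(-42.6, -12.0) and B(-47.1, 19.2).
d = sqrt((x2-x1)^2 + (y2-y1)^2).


dx = -47.1 + 42.6 = -4.5
dy = 19.2 + 12.0 = 31.2
d = sqrt(20.25 + 973.44) = sqrt(993.69) = 31.5228

31.5228


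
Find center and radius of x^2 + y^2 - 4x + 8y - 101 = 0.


h = -D/2 = 4/2 = 2
k = -E/2 = -8/2 = -4
r^2 = h^2 + k^2 - F = 4 + 16 + 101 = 121
r = 11

Center (2, -4), radius = 11


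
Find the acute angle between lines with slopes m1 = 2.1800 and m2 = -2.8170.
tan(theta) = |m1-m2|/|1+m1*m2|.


m1-m2 = 4.997
1+m1*m2 = -5.14106
tan(theta) = |4.997/(-5.14106)| = 0.971979
theta = arctan(|4.997/(-5.14106)|) = 44.1859 degrees (acute angle)

44.1859 degrees


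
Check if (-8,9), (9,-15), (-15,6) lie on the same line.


-8*(-15-6) + 9*(6-9) - 15*(9+ 15)
= 168 - 27 - 360 = -219

No, not collinear (determinant = -219)


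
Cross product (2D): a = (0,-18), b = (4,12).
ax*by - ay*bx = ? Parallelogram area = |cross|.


cross = 0*12 + 18*4 = 0 + 72 = 72
Parallelogram area = |72| = 72

cross = 72, parallelogram area = 72


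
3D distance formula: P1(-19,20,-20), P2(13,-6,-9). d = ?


dx=32, dy=-26, dz=11
d = sqrt(1024+676+121) = sqrt(1821) = 42.6732

42.6732


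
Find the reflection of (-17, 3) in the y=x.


Reflection rule for y=x: (y, x)
(-17, 3) -> (3, -17)

(3, -17)


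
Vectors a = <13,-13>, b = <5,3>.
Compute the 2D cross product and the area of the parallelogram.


cross = 13*3 + 13*5 = 39 + 65 = 104
Parallelogram area = |104| = 104

cross = 104, parallelogram area = 104


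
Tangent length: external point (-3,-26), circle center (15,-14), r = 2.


d = sqrt((-3-15)^2 + (-26+ 14)^2) = sqrt(324+144) = 21.6333
L = sqrt(468.0000 - 4) = sqrt(464.0000) = 21.5407

21.5407


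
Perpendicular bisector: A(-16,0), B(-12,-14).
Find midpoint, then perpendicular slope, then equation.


Midpoint = (-14, -7)
Slope of AB = dy/dx = -14/4 = -3.5000
Perp slope = -dx/dy = 4/14 = 0.2857
b = My - (perp slope)*Mx = -7 + (4*(-14))/(-14) = -7 + 4.0000 = -3.0000

y = 0.2857x - 3.0000


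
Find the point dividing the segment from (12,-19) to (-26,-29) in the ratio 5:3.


Px = (5*(-26) + 3*12)/8 = -94/8 = -11.7500
Py = (5*(-29) + 3*(-19))/8 = -202/8 = -25.2500

P = (-11.7500, -25.2500)


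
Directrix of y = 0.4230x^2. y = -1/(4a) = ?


a = 0.4230
1/(4a) = 0.5910
directrix: y = -0.5910 = -0.5910

y = -0.5910


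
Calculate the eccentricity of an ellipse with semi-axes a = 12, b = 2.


c = sqrt(144-4) = sqrt(140) = 11.8322
e = c/a = sqrt(140)/12 = 0.9860

e = 0.9860


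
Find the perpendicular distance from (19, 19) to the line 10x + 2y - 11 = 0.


|10*19 + 2*19 - 11| = |217| = 217
sqrt(100 + 4) = sqrt(104) = 10.1980
d = 217/sqrt(104) = 21.2786

21.2786


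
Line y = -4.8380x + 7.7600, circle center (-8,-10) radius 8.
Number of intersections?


Substitute y = -4.8380x + 7.7600: (x+ 8)^2 + (-4.8380x+7.7600+ 10)^2 = 64
Expand to Ax^2 + Bx + C = 0, where b-k = 17.76
A = 1+m^2 = 24.406244
B = 2(m(b-k) - h) = 2(-4.8380*17.76 + 8) = -155.84576
C = h^2 + (b-k)^2 - r^2 = 64 + 315.4176 - 64 = 315.4176
disc = B^2-4AC = 24287.9009 - 30792.6356 = -6504.7347
disc < 0

0 intersection points


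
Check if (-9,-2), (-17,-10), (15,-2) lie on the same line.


-9*(-10+ 2) - 17*(-2+ 2) + 15*(-2+ 10)
= 72 + 0 + 120 = 192

No, not collinear (determinant = 192)


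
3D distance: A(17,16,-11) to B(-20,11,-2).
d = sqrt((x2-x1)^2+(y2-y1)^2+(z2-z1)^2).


dx=-37, dy=-5, dz=9
d = sqrt(1369+25+81) = sqrt(1475) = 38.4057

38.4057


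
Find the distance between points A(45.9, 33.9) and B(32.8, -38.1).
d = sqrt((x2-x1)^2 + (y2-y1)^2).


dx = 32.8 - 45.9 = -13.1
dy = -38.1 - 33.9 = -72.0
d = sqrt(171.61 + 5184.0) = sqrt(5355.61) = 73.1820

73.1820


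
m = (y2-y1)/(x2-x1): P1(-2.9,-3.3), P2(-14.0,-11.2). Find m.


dy = -11.2 + 3.3 = -7.9
dx = -14.0 + 2.9 = -11.1
m = -7.9/(-11.1) = 0.7117

m = 0.7117


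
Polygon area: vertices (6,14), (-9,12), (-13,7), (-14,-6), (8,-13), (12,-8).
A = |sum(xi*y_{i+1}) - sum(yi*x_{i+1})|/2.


sum(xi*y_{i+1}) = 6*12 - 9*7 - 13*(-6) - 14*(-13) + 8*(-8) + 12*14 = 373
sum(yi*x_{i+1}) = 14*(-9) + 12*(-13) + 7*(-14) - 6*8 - 13*12 - 8*6 = -632
Area = |373 + 632|/2 = 1005/2 = 502.5000

502.5000 sq units


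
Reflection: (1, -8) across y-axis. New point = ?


Reflection rule for y-axis: (-x, y)
(1, -8) -> (-1, -8)

(-1, -8)


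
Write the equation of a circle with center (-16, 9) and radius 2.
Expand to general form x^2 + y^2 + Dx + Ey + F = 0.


(x+ 16)^2 + (y-9)^2 = 2^2
D = -2h = 32, E = -2k = -18
F = h^2+k^2-r^2 = 256+81-4 = 333

x^2 + y^2 + 32x - 18y + 333 = 0


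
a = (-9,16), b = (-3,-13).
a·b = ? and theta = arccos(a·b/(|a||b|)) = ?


a·b = -9*(-3) + 16*(-13) = 27 - 208 = -181
|a| = sqrt(81+256) = 18.3576
|b| = sqrt(9+169) = 13.3417
cos(theta) = -181/(sqrt(337)*sqrt(178)) = -181/sqrt(59986) = -0.739016
theta = arccos(-181/sqrt(59986)) = 137.6476 degrees

a·b = -181, theta = 137.6476 deg


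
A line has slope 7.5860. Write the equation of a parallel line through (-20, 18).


Parallel lines have equal slopes.
m2 = 7.5860
b2 = 18 - 7.5860*(-20) = 169.7200

y = 7.5860x + 169.7200


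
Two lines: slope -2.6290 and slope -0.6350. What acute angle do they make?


m1-m2 = -1.994
1+m1*m2 = 2.669415
tan(theta) = |-1.994/2.669415| = 0.746980
theta = arctan(|-1.994/2.669415|) = 36.7590 degrees (acute angle)

36.7590 degrees


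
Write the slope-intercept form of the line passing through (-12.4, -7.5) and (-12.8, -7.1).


m = (0.4)/(-0.4) = -1.0000
b = y1 - m*x1 = -7.5 - (0.4*(-12.4))/(-0.4) = -7.5 - 12.4000 = -19.9000

y = -1.0000x - 19.9000


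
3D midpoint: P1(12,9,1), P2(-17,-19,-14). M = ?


Mx = (12- 17)/2 = -2.5000
My = (9- 19)/2 = -5.0000
Mz = (1- 14)/2 = -6.5000

M = (-2.5000, -5.0000, -6.5000)


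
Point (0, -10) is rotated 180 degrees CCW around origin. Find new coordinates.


cos(180) = -1, sin(180) = 0
x' = 0*(-1) + 10*0 = 0
y' = 0*0 - 10*(-1) = 10

(0, 10)


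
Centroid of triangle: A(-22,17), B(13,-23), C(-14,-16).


Gx = (-22+13- 14)/3 = -23/3 = -7.6667
Gy = (17- 23- 16)/3 = -22/3 = -7.3333

G = (-7.6667, -7.3333)


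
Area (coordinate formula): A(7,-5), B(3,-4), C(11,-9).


7*(-4+ 9) = 35
3*(-9+ 5) = -12
11*(-5+ 4) = -11
sum = 12
Area = |12|/2 = 6.0000

6.0000 sq units


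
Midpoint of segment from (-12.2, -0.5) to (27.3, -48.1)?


Mx = (-12.2 + 27.3)/2 = 15.1/2 = 7.5500
My = (-0.5 - 48.1)/2 = -48.6/2 = -24.3000

(7.5500, -24.3000)


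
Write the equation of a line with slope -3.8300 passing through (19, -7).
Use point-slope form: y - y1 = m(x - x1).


y + 7 = -3.8300(x - 19)
y = -3.8300x - 7 + 3.8300*19
y = -3.8300x + 65.7700

y = -3.8300x + 65.7700


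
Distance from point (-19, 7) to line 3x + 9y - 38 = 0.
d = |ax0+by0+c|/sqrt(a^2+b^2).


|3*(-19) + 9*7 - 38| = |-32| = 32
sqrt(9 + 81) = sqrt(90) = 9.4868
d = 32/sqrt(90) = 3.3731

3.3731


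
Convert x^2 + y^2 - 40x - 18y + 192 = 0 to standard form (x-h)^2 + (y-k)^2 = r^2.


h = -D/2 = 40/2 = 20
k = -E/2 = 18/2 = 9
r^2 = h^2 + k^2 - F = 400 + 81 - 192 = 289
r = 17

Center (20, 9), radius = 17


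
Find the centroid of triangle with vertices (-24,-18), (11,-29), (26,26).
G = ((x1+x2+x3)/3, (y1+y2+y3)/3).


Gx = (-24+11+26)/3 = 13/3 = 4.3333
Gy = (-18- 29+26)/3 = -21/3 = -7.0000

G = (4.3333, -7.0000)


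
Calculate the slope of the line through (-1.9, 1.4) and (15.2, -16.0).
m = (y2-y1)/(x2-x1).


dy = -16.0 - 1.4 = -17.4
dx = 15.2 + 1.9 = 17.1
m = -17.4/17.1 = -1.0175

m = -1.0175


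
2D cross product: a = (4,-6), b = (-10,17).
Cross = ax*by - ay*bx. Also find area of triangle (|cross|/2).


cross = 4*17 + 6*(-10) = 68 - 60 = 8
Triangle area = |8|/2 = 8/2 = 4.0000

cross = 8, triangle area = 4.0000


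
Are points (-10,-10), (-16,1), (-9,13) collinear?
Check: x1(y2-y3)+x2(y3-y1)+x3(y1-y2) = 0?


-10*(1-13) - 16*(13+ 10) - 9*(-10-1)
= 120 - 368 + 99 = -149

No, not collinear (determinant = -149)


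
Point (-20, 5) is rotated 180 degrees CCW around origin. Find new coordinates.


cos(180) = -1, sin(180) = 0
x' = -20*(-1) - 5*0 = 20
y' = -20*0 + 5*(-1) = -5

(20, -5)


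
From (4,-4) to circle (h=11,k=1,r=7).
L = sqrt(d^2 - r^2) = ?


d = sqrt((4-11)^2 + (-4-1)^2) = sqrt(49+25) = 8.6023
L = sqrt(74.0000 - 49) = sqrt(25.0000) = 5.0000

5.0000


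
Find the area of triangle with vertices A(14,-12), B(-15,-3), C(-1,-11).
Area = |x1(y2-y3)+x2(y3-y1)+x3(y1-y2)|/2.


14*(-3+ 11) = 112
-15*(-11+ 12) = -15
-1*(-12+ 3) = 9
sum = 106
Area = |106|/2 = 53.0000

53.0000 sq units


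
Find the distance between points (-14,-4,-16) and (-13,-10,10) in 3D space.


dx=1, dy=-6, dz=26
d = sqrt(1+36+676) = sqrt(713) = 26.7021

26.7021


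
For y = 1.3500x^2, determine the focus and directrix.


a = 1.3500
1/(4a) = 0.1852
Focus = (0, 0.1852)
Directrix: y = -0.1852

Focus = (0, 0.1852), Directrix: y = -0.1852


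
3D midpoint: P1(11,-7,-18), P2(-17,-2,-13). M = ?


Mx = (11- 17)/2 = -3.0000
My = (-7- 2)/2 = -4.5000
Mz = (-18- 13)/2 = -15.5000

M = (-3.0000, -4.5000, -15.5000)


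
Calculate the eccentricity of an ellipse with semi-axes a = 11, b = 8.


c = sqrt(121-64) = sqrt(57) = 7.5498
e = c/a = sqrt(57)/11 = 0.6863

e = 0.6863


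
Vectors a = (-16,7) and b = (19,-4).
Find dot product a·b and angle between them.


a·b = -16*19 + 7*(-4) = -304 - 28 = -332
|a| = sqrt(256+49) = 17.4642
|b| = sqrt(361+16) = 19.4165
cos(theta) = -332/(sqrt(305)*sqrt(377)) = -332/sqrt(114985) = -0.979078
theta = arccos(-332/sqrt(114985)) = 168.2593 degrees

a·b = -332, theta = 168.2593 deg


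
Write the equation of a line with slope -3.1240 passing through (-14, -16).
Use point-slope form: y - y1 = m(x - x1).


y + 16 = -3.1240(x + 14)
y = -3.1240x - 16 + 3.1240*(-14)
y = -3.1240x - 59.7360

y = -3.1240x - 59.7360


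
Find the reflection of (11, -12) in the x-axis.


Reflection rule for x-axis: (x, -y)
(11, -12) -> (11, 12)

(11, 12)


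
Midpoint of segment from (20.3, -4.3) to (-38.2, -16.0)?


Mx = (20.3 - 38.2)/2 = -17.9/2 = -8.9500
My = (-4.3 - 16.0)/2 = -20.3/2 = -10.1500

(-8.9500, -10.1500)


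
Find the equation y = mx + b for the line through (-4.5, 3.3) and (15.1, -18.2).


m = (-21.5)/(19.6) = -1.0969
b = y1 - m*x1 = 3.3 - (-21.5*(-4.5))/(19.6) = 3.3 - 4.9362 = -1.6362

y = -1.0969x - 1.6362


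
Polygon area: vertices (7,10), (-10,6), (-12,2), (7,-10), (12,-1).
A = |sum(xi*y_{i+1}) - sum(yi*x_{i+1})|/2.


sum(xi*y_{i+1}) = 7*6 - 10*2 - 12*(-10) + 7*(-1) + 12*10 = 255
sum(yi*x_{i+1}) = 10*(-10) + 6*(-12) + 2*7 - 10*12 - 1*7 = -285
Area = |255 + 285|/2 = 540/2 = 270.0000

270.0000 sq units


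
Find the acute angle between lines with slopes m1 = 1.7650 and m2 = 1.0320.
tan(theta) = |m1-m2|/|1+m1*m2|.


m1-m2 = 0.733
1+m1*m2 = 2.82148
tan(theta) = |0.733/2.82148| = 0.259793
theta = arctan(|0.733/2.82148|) = 14.5631 degrees (acute angle)

14.5631 degrees


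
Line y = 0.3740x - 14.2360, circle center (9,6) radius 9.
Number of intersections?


Substitute y = 0.3740x - 14.2360: (x-9)^2 + (0.3740x- 14.2360-6)^2 = 81
Expand to Ax^2 + Bx + C = 0, where b-k = -20.236
A = 1+m^2 = 1.139876
B = 2(m(b-k) - h) = 2(0.3740*(-20.236) - 9) = -33.136528
C = h^2 + (b-k)^2 - r^2 = 81 + 409.495696 - 81 = 409.495696
disc = B^2-4AC = 1098.0295 - 1867.0973 = -769.0678
disc < 0

0 intersection points


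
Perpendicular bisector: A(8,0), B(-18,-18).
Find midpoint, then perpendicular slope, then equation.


Midpoint = (-5, -9)
Slope of AB = dy/dx = -18/(-26) = 0.6923
Perp slope = -dx/dy = -26/18 = -1.4444
b = My - (perp slope)*Mx = -9 + (-26*(-5))/(-18) = -9 - 7.2222 = -16.2222

y = -1.4444x - 16.2222


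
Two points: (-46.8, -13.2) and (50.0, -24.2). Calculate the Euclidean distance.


dx = 50.0 + 46.8 = 96.8
dy = -24.2 + 13.2 = -11.0
d = sqrt(9370.24 + 121.0) = sqrt(9491.24) = 97.4230

97.4230


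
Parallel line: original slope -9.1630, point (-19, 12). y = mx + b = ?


Parallel lines have equal slopes.
m2 = -9.1630
b2 = 12 + 9.1630*(-19) = -162.0970

y = -9.1630x - 162.0970


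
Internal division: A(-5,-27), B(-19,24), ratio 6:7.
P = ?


Px = (6*(-19) + 7*(-5))/13 = -149/13 = -11.4615
Py = (6*24 + 7*(-27))/13 = -45/13 = -3.4615

P = (-11.4615, -3.4615)


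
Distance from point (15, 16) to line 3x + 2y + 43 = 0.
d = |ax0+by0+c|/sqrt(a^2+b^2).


|3*15 + 2*16 + 43| = |120| = 120
sqrt(9 + 4) = sqrt(13) = 3.6056
d = 120/sqrt(13) = 33.2820

33.2820


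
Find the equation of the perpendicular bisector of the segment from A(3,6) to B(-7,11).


Midpoint = (-2, 8.5)
Slope of AB = dy/dx = 5/(-10) = -0.5000
Perp slope = -dx/dy = 10/5 = 2.0000
b = My - (perp slope)*Mx = 8.5 + (-10*(-2))/5 = 8.5 + 4.0000 = 12.5000

y = 2.0000x + 12.5000


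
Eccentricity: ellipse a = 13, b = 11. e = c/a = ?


c = sqrt(169-121) = sqrt(48) = 6.9282
e = c/a = sqrt(48)/13 = 0.5329

e = 0.5329


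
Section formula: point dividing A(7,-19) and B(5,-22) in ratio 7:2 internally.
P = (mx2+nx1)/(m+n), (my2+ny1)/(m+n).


Px = (7*5 + 2*7)/9 = 49/9 = 5.4444
Py = (7*(-22) + 2*(-19))/9 = -192/9 = -21.3333

P = (5.4444, -21.3333)


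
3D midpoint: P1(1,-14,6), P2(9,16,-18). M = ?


Mx = (1+9)/2 = 5.0000
My = (-14+16)/2 = 1.0000
Mz = (6- 18)/2 = -6.0000

M = (5.0000, 1.0000, -6.0000)


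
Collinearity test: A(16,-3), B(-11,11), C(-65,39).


16*(11-39) - 11*(39+ 3) - 65*(-3-11)
= -448 - 462 + 910 = 0

Yes, collinear (determinant = 0)


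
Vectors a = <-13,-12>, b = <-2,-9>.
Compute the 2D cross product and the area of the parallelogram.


cross = -13*(-9) + 12*(-2) = 117 - 24 = 93
Parallelogram area = |93| = 93

cross = 93, parallelogram area = 93


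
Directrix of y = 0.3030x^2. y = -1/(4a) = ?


a = 0.3030
1/(4a) = 0.8251
directrix: y = -0.8251 = -0.8251

y = -0.8251


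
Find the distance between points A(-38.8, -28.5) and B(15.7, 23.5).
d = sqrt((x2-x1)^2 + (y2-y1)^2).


dx = 15.7 + 38.8 = 54.5
dy = 23.5 + 28.5 = 52.0
d = sqrt(2970.25 + 2704.0) = sqrt(5674.25) = 75.3276

75.3276


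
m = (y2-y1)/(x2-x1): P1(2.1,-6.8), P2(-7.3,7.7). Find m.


dy = 7.7 + 6.8 = 14.5
dx = -7.3 - 2.1 = -9.4
m = 14.5/(-9.4) = -1.5426

m = -1.5426


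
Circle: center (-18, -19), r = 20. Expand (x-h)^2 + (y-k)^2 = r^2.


(x+ 18)^2 + (y+ 19)^2 = 20^2
D = -2h = 36, E = -2k = 38
F = h^2+k^2-r^2 = 324+361-400 = 285

x^2 + y^2 + 36x + 38y + 285 = 0


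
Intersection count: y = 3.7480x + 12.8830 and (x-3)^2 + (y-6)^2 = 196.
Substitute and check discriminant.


Substitute y = 3.7480x + 12.8830: (x-3)^2 + (3.7480x+12.8830-6)^2 = 196
Expand to Ax^2 + Bx + C = 0, where b-k = 6.883
A = 1+m^2 = 15.047504
B = 2(m(b-k) - h) = 2(3.7480*6.883 - 3) = 45.594968
C = h^2 + (b-k)^2 - r^2 = 9 + 47.375689 - 196 = -139.624311
disc = B^2-4AC = 2078.9011 + 8403.9895 = 10482.8906
disc > 0

2 intersection points


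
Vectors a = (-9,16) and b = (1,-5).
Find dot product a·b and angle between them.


a·b = -9*1 + 16*(-5) = -9 - 80 = -89
|a| = sqrt(81+256) = 18.3576
|b| = sqrt(1+25) = 5.0990
cos(theta) = -89/(sqrt(337)*sqrt(26)) = -89/sqrt(8762) = -0.950798
theta = arccos(-89/sqrt(8762)) = 161.9522 degrees

a·b = -89, theta = 161.9522 deg


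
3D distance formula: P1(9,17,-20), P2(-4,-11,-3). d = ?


dx=-13, dy=-28, dz=17
d = sqrt(169+784+289) = sqrt(1242) = 35.2420

35.2420


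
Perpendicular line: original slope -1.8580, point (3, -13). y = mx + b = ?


Perpendicular slope = -1/m1 = -1/(-1.8580) = 0.5382
b2 = y0 - m2*x0 = -13 + 3/(-1.8580) = -13 - 1.6146 = -14.6146

y = 0.5382x - 14.6146


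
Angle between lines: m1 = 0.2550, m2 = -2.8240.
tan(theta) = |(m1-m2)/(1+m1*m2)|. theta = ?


m1-m2 = 3.079
1+m1*m2 = 0.27988
tan(theta) = |3.079/0.27988| = 11.001143
theta = arctan(|3.079/0.27988|) = 84.8061 degrees (acute angle)

84.8061 degrees


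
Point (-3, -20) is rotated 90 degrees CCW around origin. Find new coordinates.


cos(90) = 0, sin(90) = 1
x' = -3*0 + 20*1 = 20
y' = -3*1 - 20*0 = -3

(20, -3)


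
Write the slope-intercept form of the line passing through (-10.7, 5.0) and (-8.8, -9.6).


m = (-14.6)/(1.9) = -7.6842
b = y1 - m*x1 = 5.0 - (-14.6*(-10.7))/(1.9) = 5.0 - 82.2211 = -77.2211

y = -7.6842x - 77.2211


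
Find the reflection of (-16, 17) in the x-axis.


Reflection rule for x-axis: (x, -y)
(-16, 17) -> (-16, -17)

(-16, -17)


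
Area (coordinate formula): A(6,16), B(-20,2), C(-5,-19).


6*(2+ 19) = 126
-20*(-19-16) = 700
-5*(16-2) = -70
sum = 756
Area = |756|/2 = 378.0000

378.0000 sq units


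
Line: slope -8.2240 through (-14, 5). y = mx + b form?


y - 5 = -8.2240(x + 14)
y = -8.2240x + 5 + 8.2240*(-14)
y = -8.2240x - 110.1360

y = -8.2240x - 110.1360


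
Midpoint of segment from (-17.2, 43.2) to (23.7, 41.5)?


Mx = (-17.2 + 23.7)/2 = 6.5/2 = 3.2500
My = (43.2 + 41.5)/2 = 84.7/2 = 42.3500

(3.2500, 42.3500)


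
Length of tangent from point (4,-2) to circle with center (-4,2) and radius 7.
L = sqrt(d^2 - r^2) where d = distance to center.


d = sqrt((4+ 4)^2 + (-2-2)^2) = sqrt(64+16) = 8.9443
L = sqrt(80.0000 - 49) = sqrt(31.0000) = 5.5678

5.5678


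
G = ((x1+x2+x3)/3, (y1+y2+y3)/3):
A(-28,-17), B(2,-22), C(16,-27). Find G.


Gx = (-28+2+16)/3 = -10/3 = -3.3333
Gy = (-17- 22- 27)/3 = -66/3 = -22.0000

G = (-3.3333, -22.0000)


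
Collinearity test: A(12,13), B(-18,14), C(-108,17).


12*(14-17) - 18*(17-13) - 108*(13-14)
= -36 - 72 + 108 = 0

Yes, collinear (determinant = 0)


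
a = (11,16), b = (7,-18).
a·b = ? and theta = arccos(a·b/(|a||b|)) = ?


a·b = 11*7 + 16*(-18) = 77 - 288 = -211
|a| = sqrt(121+256) = 19.4165
|b| = sqrt(49+324) = 19.3132
cos(theta) = -211/(sqrt(377)*sqrt(373)) = -211/sqrt(140621) = -0.562675
theta = arccos(-211/sqrt(140621)) = 124.2410 degrees

a·b = -211, theta = 124.2410 deg


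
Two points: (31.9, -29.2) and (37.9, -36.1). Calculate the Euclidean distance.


dx = 37.9 - 31.9 = 6.0
dy = -36.1 + 29.2 = -6.9
d = sqrt(36.0 + 47.61) = sqrt(83.61) = 9.1439

9.1439


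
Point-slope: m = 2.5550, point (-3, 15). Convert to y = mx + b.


y - 15 = 2.5550(x + 3)
y = 2.5550x + 15 - 2.5550*(-3)
y = 2.5550x + 22.6650

y = 2.5550x + 22.6650


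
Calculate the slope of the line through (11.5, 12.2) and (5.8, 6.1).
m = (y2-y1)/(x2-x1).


dy = 6.1 - 12.2 = -6.1
dx = 5.8 - 11.5 = -5.7
m = -6.1/(-5.7) = 1.0702

m = 1.0702


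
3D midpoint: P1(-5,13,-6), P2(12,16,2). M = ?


Mx = (-5+12)/2 = 3.5000
My = (13+16)/2 = 14.5000
Mz = (-6+2)/2 = -2.0000

M = (3.5000, 14.5000, -2.0000)


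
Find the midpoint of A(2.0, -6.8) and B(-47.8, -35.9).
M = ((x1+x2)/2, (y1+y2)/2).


Mx = (2.0 - 47.8)/2 = -45.8/2 = -22.9000
My = (-6.8 - 35.9)/2 = -42.7/2 = -21.3500

(-22.9000, -21.3500)


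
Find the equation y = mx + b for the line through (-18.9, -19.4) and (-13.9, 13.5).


m = (32.9)/(5) = 6.5800
b = y1 - m*x1 = -19.4 - (32.9*(-18.9))/(5) = -19.4 + 124.3620 = 104.9620

y = 6.5800x + 104.9620


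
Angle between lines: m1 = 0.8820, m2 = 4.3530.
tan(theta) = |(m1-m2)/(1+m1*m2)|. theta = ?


m1-m2 = -3.471
1+m1*m2 = 4.839346
tan(theta) = |-3.471/4.839346| = 0.717246
theta = arctan(|-3.471/4.839346|) = 35.6498 degrees (acute angle)

35.6498 degrees


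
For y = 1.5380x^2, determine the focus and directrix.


a = 1.5380
1/(4a) = 0.1625
Focus = (0, 0.1625)
Directrix: y = -0.1625

Focus = (0, 0.1625), Directrix: y = -0.1625


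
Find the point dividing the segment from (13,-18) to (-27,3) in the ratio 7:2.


Px = (7*(-27) + 2*13)/9 = -163/9 = -18.1111
Py = (7*3 + 2*(-18))/9 = -15/9 = -1.6667

P = (-18.1111, -1.6667)


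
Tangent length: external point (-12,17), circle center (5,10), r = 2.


d = sqrt((-12-5)^2 + (17-10)^2) = sqrt(289+49) = 18.3848
L = sqrt(338.0000 - 4) = sqrt(334.0000) = 18.2757

18.2757


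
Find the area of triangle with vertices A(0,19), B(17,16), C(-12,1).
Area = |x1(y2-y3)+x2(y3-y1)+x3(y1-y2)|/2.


0*(16-1) = 0
17*(1-19) = -306
-12*(19-16) = -36
sum = -342
Area = |-342|/2 = 171.0000

171.0000 sq units


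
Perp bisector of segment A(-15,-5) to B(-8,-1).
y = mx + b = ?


Midpoint = (-11.5, -3)
Slope of AB = dy/dx = 4/7 = 0.5714
Perp slope = -dx/dy = -7/4 = -1.7500
b = My - (perp slope)*Mx = -3 + (7*(-11.5))/4 = -3 - 20.1250 = -23.1250

y = -1.7500x - 23.1250


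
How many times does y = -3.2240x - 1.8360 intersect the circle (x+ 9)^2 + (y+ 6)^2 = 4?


Substitute y = -3.2240x - 1.8360: (x+ 9)^2 + (-3.2240x- 1.8360+ 6)^2 = 4
Expand to Ax^2 + Bx + C = 0, where b-k = 4.164
A = 1+m^2 = 11.394176
B = 2(m(b-k) - h) = 2(-3.2240*4.164 + 9) = -8.849472
C = h^2 + (b-k)^2 - r^2 = 81 + 17.338896 - 4 = 94.338896
disc = B^2-4AC = 78.3132 - 4299.6559 = -4221.3427
disc < 0

0 intersection points


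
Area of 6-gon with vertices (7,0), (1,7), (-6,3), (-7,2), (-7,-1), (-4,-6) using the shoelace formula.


sum(xi*y_{i+1}) = 7*7 + 1*3 - 6*2 - 7*(-1) - 7*(-6) - 4*0 = 89
sum(yi*x_{i+1}) = 0*1 + 7*(-6) + 3*(-7) + 2*(-7) - 1*(-4) - 6*7 = -115
Area = |89 + 115|/2 = 204/2 = 102.0000

102.0000 sq units


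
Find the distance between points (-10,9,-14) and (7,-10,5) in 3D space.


dx=17, dy=-19, dz=19
d = sqrt(289+361+361) = sqrt(1011) = 31.7962

31.7962


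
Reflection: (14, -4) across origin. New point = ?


Reflection rule for origin: (-x, -y)
(14, -4) -> (-14, 4)

(-14, 4)


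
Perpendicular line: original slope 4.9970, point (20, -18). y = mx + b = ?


Perpendicular slope = -1/m1 = -1/4.9970 = -0.2001
b2 = y0 - m2*x0 = -18 + 20/4.9970 = -18 + 4.0024 = -13.9976

y = -0.2001x - 13.9976


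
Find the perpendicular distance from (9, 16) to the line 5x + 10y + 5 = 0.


|5*9 + 10*16 + 5| = |210| = 210
sqrt(25 + 100) = sqrt(125) = 11.1803
d = 210/sqrt(125) = 18.7830

18.7830


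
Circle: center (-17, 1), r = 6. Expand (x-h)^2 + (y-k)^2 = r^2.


(x+ 17)^2 + (y-1)^2 = 6^2
D = -2h = 34, E = -2k = -2
F = h^2+k^2-r^2 = 289+1-36 = 254

x^2 + y^2 + 34x - 2y + 254 = 0


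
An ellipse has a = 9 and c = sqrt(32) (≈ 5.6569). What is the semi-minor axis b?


b^2 = 9^2 - (sqrt(32))^2 = 81 - 32 = 49
b = sqrt(49) = 7

b = 7


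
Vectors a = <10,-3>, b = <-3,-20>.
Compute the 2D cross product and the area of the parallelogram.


cross = 10*(-20) + 3*(-3) = -200 - 9 = -209
Parallelogram area = |-209| = 209

cross = -209, parallelogram area = 209


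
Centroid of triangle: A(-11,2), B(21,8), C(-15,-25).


Gx = (-11+21- 15)/3 = -5/3 = -1.6667
Gy = (2+8- 25)/3 = -15/3 = -5.0000

G = (-1.6667, -5.0000)


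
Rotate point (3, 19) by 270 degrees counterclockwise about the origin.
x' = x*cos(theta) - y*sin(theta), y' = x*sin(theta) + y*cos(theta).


cos(270) = 0, sin(270) = -1
x' = 3*0 - 19*(-1) = 19
y' = 3*(-1) + 19*0 = -3

(19, -3)


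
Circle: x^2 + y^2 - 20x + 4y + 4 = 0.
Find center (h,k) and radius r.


h = -D/2 = 20/2 = 10
k = -E/2 = -4/2 = -2
r^2 = h^2 + k^2 - F = 100 + 4 - 4 = 100
r = 10

Center (10, -2), radius = 10


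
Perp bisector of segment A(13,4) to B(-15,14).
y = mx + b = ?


Midpoint = (-1, 9)
Slope of AB = dy/dx = 10/(-28) = -0.3571
Perp slope = -dx/dy = 28/10 = 2.8000
b = My - (perp slope)*Mx = 9 + (-28*(-1))/10 = 9 + 2.8000 = 11.8000

y = 2.8000x + 11.8000


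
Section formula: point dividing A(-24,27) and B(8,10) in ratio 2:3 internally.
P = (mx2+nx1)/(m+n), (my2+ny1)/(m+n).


Px = (2*8 + 3*(-24))/5 = -56/5 = -11.2000
Py = (2*10 + 3*27)/5 = 101/5 = 20.2000

P = (-11.2000, 20.2000)


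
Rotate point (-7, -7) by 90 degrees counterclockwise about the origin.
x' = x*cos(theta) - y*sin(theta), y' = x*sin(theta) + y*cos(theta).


cos(90) = 0, sin(90) = 1
x' = -7*0 + 7*1 = 7
y' = -7*1 - 7*0 = -7

(7, -7)


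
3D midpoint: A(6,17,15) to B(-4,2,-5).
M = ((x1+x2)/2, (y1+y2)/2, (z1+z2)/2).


Mx = (6- 4)/2 = 1.0000
My = (17+2)/2 = 9.5000
Mz = (15- 5)/2 = 5.0000

M = (1.0000, 9.5000, 5.0000)


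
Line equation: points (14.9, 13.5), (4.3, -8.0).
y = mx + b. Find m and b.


m = (-21.5)/(-10.6) = 2.0283
b = y1 - m*x1 = 13.5 - (-21.5*14.9)/(-10.6) = 13.5 - 30.2217 = -16.7217

y = 2.0283x - 16.7217


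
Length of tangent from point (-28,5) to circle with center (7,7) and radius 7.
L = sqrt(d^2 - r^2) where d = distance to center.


d = sqrt((-28-7)^2 + (5-7)^2) = sqrt(1225+4) = 35.0571
L = sqrt(1229.0000 - 49) = sqrt(1180.0000) = 34.3511

34.3511


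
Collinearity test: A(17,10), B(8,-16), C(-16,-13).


17*(-16+ 13) + 8*(-13-10) - 16*(10+ 16)
= -51 - 184 - 416 = -651

No, not collinear (determinant = -651)


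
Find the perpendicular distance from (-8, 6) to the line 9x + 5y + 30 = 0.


|9*(-8) + 5*6 + 30| = |-12| = 12
sqrt(81 + 25) = sqrt(106) = 10.2956
d = 12/sqrt(106) = 1.1655

1.1655


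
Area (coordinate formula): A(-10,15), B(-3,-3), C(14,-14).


-10*(-3+ 14) = -110
-3*(-14-15) = 87
14*(15+ 3) = 252
sum = 229
Area = |229|/2 = 114.5000

114.5000 sq units


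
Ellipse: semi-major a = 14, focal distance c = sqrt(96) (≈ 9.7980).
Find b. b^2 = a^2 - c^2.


b^2 = 14^2 - (sqrt(96))^2 = 196 - 96 = 100
b = sqrt(100) = 10

b = 10


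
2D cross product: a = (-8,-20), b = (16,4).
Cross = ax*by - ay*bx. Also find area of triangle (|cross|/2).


cross = -8*4 + 20*16 = -32 + 320 = 288
Triangle area = |288|/2 = 288/2 = 144.0000

cross = 288, triangle area = 144.0000


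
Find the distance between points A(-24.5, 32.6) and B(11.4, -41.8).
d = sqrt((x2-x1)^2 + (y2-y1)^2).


dx = 11.4 + 24.5 = 35.9
dy = -41.8 - 32.6 = -74.4
d = sqrt(1288.81 + 5535.36) = sqrt(6824.17) = 82.6085

82.6085


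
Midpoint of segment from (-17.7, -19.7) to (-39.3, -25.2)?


Mx = (-17.7 - 39.3)/2 = -57.0/2 = -28.5000
My = (-19.7 - 25.2)/2 = -44.9/2 = -22.4500

(-28.5000, -22.4500)


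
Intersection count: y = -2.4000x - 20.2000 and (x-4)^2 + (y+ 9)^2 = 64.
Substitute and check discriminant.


Substitute y = -2.4000x - 20.2000: (x-4)^2 + (-2.4000x- 20.2000+ 9)^2 = 64
Expand to Ax^2 + Bx + C = 0, where b-k = -11.2
A = 1+m^2 = 6.76
B = 2(m(b-k) - h) = 2(-2.4000*(-11.2) - 4) = 45.76
C = h^2 + (b-k)^2 - r^2 = 16 + 125.44 - 64 = 77.44
disc = B^2-4AC = 2093.9776 - 2093.9776 = 0
disc = 0

1 intersection point (tangent)


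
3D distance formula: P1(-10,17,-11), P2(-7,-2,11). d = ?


dx=3, dy=-19, dz=22
d = sqrt(9+361+484) = sqrt(854) = 29.2233

29.2233


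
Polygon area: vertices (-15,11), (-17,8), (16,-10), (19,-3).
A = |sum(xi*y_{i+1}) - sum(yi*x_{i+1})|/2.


sum(xi*y_{i+1}) = -15*8 - 17*(-10) + 16*(-3) + 19*11 = 211
sum(yi*x_{i+1}) = 11*(-17) + 8*16 - 10*19 - 3*(-15) = -204
Area = |211 + 204|/2 = 415/2 = 207.5000

207.5000 sq units


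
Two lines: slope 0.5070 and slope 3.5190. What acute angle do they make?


m1-m2 = -3.012
1+m1*m2 = 2.784133
tan(theta) = |-3.012/2.784133| = 1.081845
theta = arctan(|-3.012/2.784133|) = 47.2513 degrees (acute angle)

47.2513 degrees


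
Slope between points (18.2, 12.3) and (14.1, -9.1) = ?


dy = -9.1 - 12.3 = -21.4
dx = 14.1 - 18.2 = -4.1
m = -21.4/(-4.1) = 5.2195

m = 5.2195


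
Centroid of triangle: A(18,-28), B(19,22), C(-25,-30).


Gx = (18+19- 25)/3 = 12/3 = 4.0000
Gy = (-28+22- 30)/3 = -36/3 = -12.0000

G = (4.0000, -12.0000)


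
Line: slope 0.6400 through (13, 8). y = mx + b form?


y - 8 = 0.6400(x - 13)
y = 0.6400x + 8 - 0.6400*13
y = 0.6400x - 0.3200

y = 0.6400x - 0.3200


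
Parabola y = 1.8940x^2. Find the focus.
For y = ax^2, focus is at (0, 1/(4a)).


a = 1.8940
4a = 7.5760
focus = (0, 1/7.5760) = (0, 0.1320)

Focus = (0, 0.1320)


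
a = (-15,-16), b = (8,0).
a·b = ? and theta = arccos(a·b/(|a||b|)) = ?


a·b = -15*8 - 16*0 = -120 + 0 = -120
|a| = sqrt(225+256) = 21.9317
|b| = sqrt(64+0) = 8.0000
cos(theta) = -120/(sqrt(481)*sqrt(64)) = -120/sqrt(30784) = -0.683941
theta = arccos(-120/sqrt(30784)) = 133.1524 degrees

a·b = -120, theta = 133.1524 deg


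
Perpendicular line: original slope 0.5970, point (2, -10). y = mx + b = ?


Perpendicular slope = -1/m1 = -1/0.5970 = -1.6750
b2 = y0 - m2*x0 = -10 + 2/0.5970 = -10 + 3.3501 = -6.6499

y = -1.6750x - 6.6499


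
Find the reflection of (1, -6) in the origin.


Reflection rule for origin: (-x, -y)
(1, -6) -> (-1, 6)

(-1, 6)


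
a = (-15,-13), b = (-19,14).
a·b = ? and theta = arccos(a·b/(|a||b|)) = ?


a·b = -15*(-19) - 13*14 = 285 - 182 = 103
|a| = sqrt(225+169) = 19.8494
|b| = sqrt(361+196) = 23.6008
cos(theta) = 103/(sqrt(394)*sqrt(557)) = 103/sqrt(219458) = 0.219868
theta = arccos(103/sqrt(219458)) = 77.2987 degrees

a·b = 103, theta = 77.2987 deg


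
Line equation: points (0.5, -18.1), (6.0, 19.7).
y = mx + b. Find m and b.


m = (37.8)/(5.5) = 6.8727
b = y1 - m*x1 = -18.1 - (37.8*0.5)/(5.5) = -18.1 - 3.4364 = -21.5364

y = 6.8727x - 21.5364


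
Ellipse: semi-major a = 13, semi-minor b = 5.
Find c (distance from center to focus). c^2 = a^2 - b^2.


c^2 = 13^2 - 5^2 = 169 - 25 = 144
c = sqrt(144) = 12.0000

c = 12.0000


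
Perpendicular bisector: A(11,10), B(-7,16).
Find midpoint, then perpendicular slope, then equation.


Midpoint = (2, 13)
Slope of AB = dy/dx = 6/(-18) = -0.3333
Perp slope = -dx/dy = 18/6 = 3.0000
b = My - (perp slope)*Mx = 13 + (-18*2)/6 = 13 - 6.0000 = 7.0000

y = 3.0000x + 7.0000


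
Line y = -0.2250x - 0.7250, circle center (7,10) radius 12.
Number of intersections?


Substitute y = -0.2250x - 0.7250: (x-7)^2 + (-0.2250x- 0.7250-10)^2 = 144
Expand to Ax^2 + Bx + C = 0, where b-k = -10.725
A = 1+m^2 = 1.050625
B = 2(m(b-k) - h) = 2(-0.2250*(-10.725) - 7) = -9.17375
C = h^2 + (b-k)^2 - r^2 = 49 + 115.025625 - 144 = 20.025625
disc = B^2-4AC = 84.1577 - 84.1577 = 0
disc = 0

1 intersection point (tangent)


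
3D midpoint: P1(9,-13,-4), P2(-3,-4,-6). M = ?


Mx = (9- 3)/2 = 3.0000
My = (-13- 4)/2 = -8.5000
Mz = (-4- 6)/2 = -5.0000

M = (3.0000, -8.5000, -5.0000)


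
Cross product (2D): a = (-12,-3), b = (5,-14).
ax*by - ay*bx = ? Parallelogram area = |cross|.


cross = -12*(-14) + 3*5 = 168 + 15 = 183
Parallelogram area = |183| = 183

cross = 183, parallelogram area = 183


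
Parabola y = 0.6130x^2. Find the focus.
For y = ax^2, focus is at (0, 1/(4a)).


a = 0.6130
4a = 2.4520
focus = (0, 1/2.4520) = (0, 0.4078)

Focus = (0, 0.4078)


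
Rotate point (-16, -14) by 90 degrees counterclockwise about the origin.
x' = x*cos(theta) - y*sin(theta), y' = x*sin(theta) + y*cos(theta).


cos(90) = 0, sin(90) = 1
x' = -16*0 + 14*1 = 14
y' = -16*1 - 14*0 = -16

(14, -16)


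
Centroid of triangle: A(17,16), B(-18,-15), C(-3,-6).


Gx = (17- 18- 3)/3 = -4/3 = -1.3333
Gy = (16- 15- 6)/3 = -5/3 = -1.6667

G = (-1.3333, -1.6667)


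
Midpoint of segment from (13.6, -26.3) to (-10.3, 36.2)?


Mx = (13.6 - 10.3)/2 = 3.3/2 = 1.6500
My = (-26.3 + 36.2)/2 = 9.9/2 = 4.9500

(1.6500, 4.9500)


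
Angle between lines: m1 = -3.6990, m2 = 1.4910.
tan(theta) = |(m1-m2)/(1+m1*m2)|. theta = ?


m1-m2 = -5.19
1+m1*m2 = -4.515209
tan(theta) = |-5.19/(-4.515209)| = 1.149448
theta = arctan(|-5.19/(-4.515209)|) = 48.9773 degrees (acute angle)

48.9773 degrees


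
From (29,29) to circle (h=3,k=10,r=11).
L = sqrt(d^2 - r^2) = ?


d = sqrt((29-3)^2 + (29-10)^2) = sqrt(676+361) = 32.2025
L = sqrt(1037.0000 - 121) = sqrt(916.0000) = 30.2655

30.2655


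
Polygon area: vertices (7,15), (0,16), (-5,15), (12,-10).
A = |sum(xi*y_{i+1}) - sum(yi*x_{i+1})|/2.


sum(xi*y_{i+1}) = 7*16 + 0*15 - 5*(-10) + 12*15 = 342
sum(yi*x_{i+1}) = 15*0 + 16*(-5) + 15*12 - 10*7 = 30
Area = |342 - 30|/2 = 312/2 = 156.0000

156.0000 sq units


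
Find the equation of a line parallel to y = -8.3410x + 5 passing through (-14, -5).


Parallel lines have equal slopes.
m2 = -8.3410
b2 = -5 + 8.3410*(-14) = -121.7740

y = -8.3410x - 121.7740


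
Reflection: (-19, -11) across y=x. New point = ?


Reflection rule for y=x: (y, x)
(-19, -11) -> (-11, -19)

(-11, -19)


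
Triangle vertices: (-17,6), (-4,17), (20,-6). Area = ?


-17*(17+ 6) = -391
-4*(-6-6) = 48
20*(6-17) = -220
sum = -563
Area = |-563|/2 = 281.5000

281.5000 sq units


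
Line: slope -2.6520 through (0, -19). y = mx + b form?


y + 19 = -2.6520(x - 0)
y = -2.6520x - 19 + 2.6520*0
y = -2.6520x - 19.0000

y = -2.6520x - 19.0000


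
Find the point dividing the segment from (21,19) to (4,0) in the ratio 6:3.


Px = (6*4 + 3*21)/9 = 87/9 = 9.6667
Py = (6*0 + 3*19)/9 = 57/9 = 6.3333

P = (9.6667, 6.3333)


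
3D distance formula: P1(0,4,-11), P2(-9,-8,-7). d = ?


dx=-9, dy=-12, dz=4
d = sqrt(81+144+16) = sqrt(241) = 15.5242

15.5242


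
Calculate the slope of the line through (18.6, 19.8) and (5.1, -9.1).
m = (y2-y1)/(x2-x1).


dy = -9.1 - 19.8 = -28.9
dx = 5.1 - 18.6 = -13.5
m = -28.9/(-13.5) = 2.1407

m = 2.1407


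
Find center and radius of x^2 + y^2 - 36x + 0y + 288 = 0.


h = -D/2 = 36/2 = 18
k = -E/2 = 0/2 = 0
r^2 = h^2 + k^2 - F = 324 + 0 - 288 = 36
r = 6

Center (18, 0), radius = 6


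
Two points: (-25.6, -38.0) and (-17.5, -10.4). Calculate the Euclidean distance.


dx = -17.5 + 25.6 = 8.1
dy = -10.4 + 38.0 = 27.6
d = sqrt(65.61 + 761.76) = sqrt(827.37) = 28.7640

28.7640


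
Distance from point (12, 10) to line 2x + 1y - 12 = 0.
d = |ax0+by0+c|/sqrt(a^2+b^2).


|2*12 + 1*10 - 12| = |22| = 22
sqrt(4 + 1) = sqrt(5) = 2.2361
d = 22/sqrt(5) = 9.8387

9.8387


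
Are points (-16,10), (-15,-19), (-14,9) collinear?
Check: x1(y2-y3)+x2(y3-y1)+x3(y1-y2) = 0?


-16*(-19-9) - 15*(9-10) - 14*(10+ 19)
= 448 + 15 - 406 = 57

No, not collinear (determinant = 57)


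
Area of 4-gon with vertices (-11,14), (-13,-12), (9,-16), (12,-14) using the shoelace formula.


sum(xi*y_{i+1}) = -11*(-12) - 13*(-16) + 9*(-14) + 12*14 = 382
sum(yi*x_{i+1}) = 14*(-13) - 12*9 - 16*12 - 14*(-11) = -328
Area = |382 + 328|/2 = 710/2 = 355.0000

355.0000 sq units


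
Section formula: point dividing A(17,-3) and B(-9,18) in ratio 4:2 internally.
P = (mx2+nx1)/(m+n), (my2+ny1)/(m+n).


Px = (4*(-9) + 2*17)/6 = -2/6 = -0.3333
Py = (4*18 + 2*(-3))/6 = 66/6 = 11.0000

P = (-0.3333, 11.0000)


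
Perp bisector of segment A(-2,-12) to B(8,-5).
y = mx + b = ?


Midpoint = (3, -8.5)
Slope of AB = dy/dx = 7/10 = 0.7000
Perp slope = -dx/dy = -10/7 = -1.4286
b = My - (perp slope)*Mx = -8.5 + (10*3)/7 = -8.5 + 4.2857 = -4.2143

y = -1.4286x - 4.2143


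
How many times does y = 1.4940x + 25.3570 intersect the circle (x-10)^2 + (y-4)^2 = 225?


Substitute y = 1.4940x + 25.3570: (x-10)^2 + (1.4940x+25.3570-4)^2 = 225
Expand to Ax^2 + Bx + C = 0, where b-k = 21.357
A = 1+m^2 = 3.232036
B = 2(m(b-k) - h) = 2(1.4940*21.357 - 10) = 43.814716
C = h^2 + (b-k)^2 - r^2 = 100 + 456.121449 - 225 = 331.121449
disc = B^2-4AC = 1919.7293 - 4280.7858 = -2361.0565
disc < 0

0 intersection points


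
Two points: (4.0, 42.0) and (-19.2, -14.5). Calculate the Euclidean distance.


dx = -19.2 - 4.0 = -23.2
dy = -14.5 - 42.0 = -56.5
d = sqrt(538.24 + 3192.25) = sqrt(3730.49) = 61.0777

61.0777


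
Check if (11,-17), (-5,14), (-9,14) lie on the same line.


11*(14-14) - 5*(14+ 17) - 9*(-17-14)
= 0 - 155 + 279 = 124

No, not collinear (determinant = 124)


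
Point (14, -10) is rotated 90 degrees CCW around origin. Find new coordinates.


cos(90) = 0, sin(90) = 1
x' = 14*0 + 10*1 = 10
y' = 14*1 - 10*0 = 14

(10, 14)


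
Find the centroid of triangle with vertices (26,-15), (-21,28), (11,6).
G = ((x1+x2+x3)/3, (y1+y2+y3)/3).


Gx = (26- 21+11)/3 = 16/3 = 5.3333
Gy = (-15+28+6)/3 = 19/3 = 6.3333

G = (5.3333, 6.3333)


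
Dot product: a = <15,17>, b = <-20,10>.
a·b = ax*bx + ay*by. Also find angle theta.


a·b = 15*(-20) + 17*10 = -300 + 170 = -130
|a| = sqrt(225+289) = 22.6716
|b| = sqrt(400+100) = 22.3607
cos(theta) = -130/(sqrt(514)*sqrt(500)) = -130/sqrt(257000) = -0.256435
theta = arccos(-130/sqrt(257000)) = 104.8586 degrees

a·b = -130, theta = 104.8586 deg


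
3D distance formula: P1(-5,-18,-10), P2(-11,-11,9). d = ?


dx=-6, dy=7, dz=19
d = sqrt(36+49+361) = sqrt(446) = 21.1187

21.1187
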